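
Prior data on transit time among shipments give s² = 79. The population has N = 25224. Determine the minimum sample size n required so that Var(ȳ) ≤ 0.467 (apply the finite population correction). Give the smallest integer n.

169

Without fpc, n₀ = s²/D = 79/0.467 = 169.1649.
With fpc, (1 − n/N)·s²/n ≤ D requires n ≥ n₀/(1 + n₀/N) = 169.1649/(1 + 169.1649/25224) = 168.0380.
Rounding up, n = 169.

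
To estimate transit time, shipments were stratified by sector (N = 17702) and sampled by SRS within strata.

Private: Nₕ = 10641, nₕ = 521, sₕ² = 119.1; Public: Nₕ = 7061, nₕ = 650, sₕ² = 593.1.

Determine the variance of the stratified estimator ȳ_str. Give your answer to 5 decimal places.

0.21037

Var(ȳ_str) = Σₕ Wₕ²(1 − fₕ)sₕ²/nₕ with Wₕ = Nₕ/N, N = 17702.
Private: Wₕ = 0.60111852; term = 0.60111852²·(1 − 0.04896156)·119.1/521 = 0.078558344.
Public: Wₕ = 0.39888148; term = 0.39888148²·(1 − 0.09205495)·593.1/650 = 0.1318141.
Sum = 0.21037244.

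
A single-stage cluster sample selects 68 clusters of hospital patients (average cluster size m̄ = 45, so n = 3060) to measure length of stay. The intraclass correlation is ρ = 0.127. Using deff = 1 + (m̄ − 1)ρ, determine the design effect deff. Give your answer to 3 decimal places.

deff = 1 + (45 − 1)·0.127 = 1 + 5.588 = 6.588.

6.588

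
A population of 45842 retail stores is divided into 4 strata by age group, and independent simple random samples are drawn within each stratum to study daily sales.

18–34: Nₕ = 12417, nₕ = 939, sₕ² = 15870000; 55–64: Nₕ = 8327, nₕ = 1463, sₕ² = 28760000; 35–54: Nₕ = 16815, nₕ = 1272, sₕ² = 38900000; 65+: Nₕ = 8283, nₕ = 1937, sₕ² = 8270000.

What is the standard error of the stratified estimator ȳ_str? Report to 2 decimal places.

Var(ȳ_str) = Σₕ Wₕ²(1 − fₕ)sₕ²/nₕ with Wₕ = Nₕ/N, N = 45842.
18–34: Wₕ = 0.27086515; term = 0.27086515²·(1 − 0.07562213)·15870000/939 = 1146.2177.
55–64: Wₕ = 0.18164565; term = 0.18164565²·(1 − 0.17569353)·28760000/1463 = 534.66688.
35–54: Wₕ = 0.36680337; term = 0.36680337²·(1 − 0.07564674)·38900000/1272 = 3803.357.
65+: Wₕ = 0.18068583; term = 0.18068583²·(1 − 0.23385247)·8270000/1937 = 106.79146.
Sum = 5591.033.
SE = √(5591.033) = 74.77.

74.77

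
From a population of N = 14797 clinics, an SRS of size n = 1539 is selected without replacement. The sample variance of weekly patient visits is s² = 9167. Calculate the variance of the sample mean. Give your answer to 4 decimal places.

Under SRS without replacement, Var(ȳ) = (1 − f)·s²/n with f = n/N = 1539/14797 = 0.10400757.
Var(ȳ) = (1 − 0.10400757)·9167/1539 = 0.89599243·5.9564652 = 5.3369478.

5.3369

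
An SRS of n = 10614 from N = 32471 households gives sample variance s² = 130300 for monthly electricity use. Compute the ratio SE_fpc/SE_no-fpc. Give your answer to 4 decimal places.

0.8204

f = n/N = 10614/32471 = 0.32687629.
SE_no-fpc = √(s²/n) = 3.5037464; SE_fpc = √((1−f)s²/n) = 2.8746178.
Ratio = √(1−f) = 0.82044117.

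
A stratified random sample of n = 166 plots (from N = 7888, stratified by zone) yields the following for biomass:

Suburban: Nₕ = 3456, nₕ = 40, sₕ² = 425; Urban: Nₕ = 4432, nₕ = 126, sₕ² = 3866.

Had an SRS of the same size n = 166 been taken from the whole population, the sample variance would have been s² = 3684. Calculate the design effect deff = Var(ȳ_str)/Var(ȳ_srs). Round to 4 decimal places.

0.5260

Var(ȳ_str) = Σ Wₕ²(1−fₕ)sₕ²/nₕ with Wₕ = Nₕ/7888:
  Suburban: (3456/7888)²·(1−40/3456)·425/40 = 2.0159824
  Urban: (4432/7888)²·(1−126/4432)·3866/126 = 9.4109026
  → Var(ȳ_str) = 11.426885.
Var(ȳ_srs) = (1 − 166/7888)·3684/166 = 21.725733.
deff = 11.426885 / 21.725733 = 0.5260.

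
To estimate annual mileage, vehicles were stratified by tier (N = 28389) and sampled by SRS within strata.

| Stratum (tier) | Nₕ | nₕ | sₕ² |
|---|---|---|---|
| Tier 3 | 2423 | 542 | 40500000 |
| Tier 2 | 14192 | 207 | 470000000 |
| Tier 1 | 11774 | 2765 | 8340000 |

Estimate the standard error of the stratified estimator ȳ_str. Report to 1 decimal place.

748.3

Var(ȳ_str) = Σₕ Wₕ²(1 − fₕ)sₕ²/nₕ with Wₕ = Nₕ/N, N = 28389.
Tier 3: Wₕ = 0.08534996; term = 0.08534996²·(1 − 0.22368964)·40500000/542 = 422.56912.
Tier 2: Wₕ = 0.49991194; term = 0.49991194²·(1 − 0.01458568)·470000000/207 = 559156.52.
Tier 1: Wₕ = 0.41473810; term = 0.41473810²·(1 − 0.23483948)·8340000/2765 = 396.98248.
Sum = 559976.07.
SE = √(559976.07) = 748.3.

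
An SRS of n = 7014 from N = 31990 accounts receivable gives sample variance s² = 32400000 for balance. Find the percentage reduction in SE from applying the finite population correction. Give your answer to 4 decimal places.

f = n/N = 7014/31990 = 0.21925602.
SE_no-fpc = √(s²/n) = 67.965673; SE_fpc = √((1−f)s²/n) = 60.054278.
Ratio = √(1−f) = 0.88359718. Reduction = 100·(1 − 0.88359718) = 11.6403%.

11.6403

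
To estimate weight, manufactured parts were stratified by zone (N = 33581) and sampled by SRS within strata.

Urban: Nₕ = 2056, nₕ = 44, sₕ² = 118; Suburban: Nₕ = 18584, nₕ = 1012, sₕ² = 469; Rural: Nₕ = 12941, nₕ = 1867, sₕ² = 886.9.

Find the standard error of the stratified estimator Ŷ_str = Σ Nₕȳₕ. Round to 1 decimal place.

Var(Ŷ_str) = Σₕ Nₕ²(1 − fₕ)sₕ²/nₕ.
Urban: 2056²·(1 − 44/2056)·118/44 = 1.1093802 × 10^7.
Suburban: 18584²·(1 − 1012/18584)·469/1012 = 1.5133965 × 10^8.
Rural: 12941²·(1 − 1867/12941)·886.9/1867 = 6.8077358 × 10^7.
Sum = 2.3051081 × 10^8.
SE = √(2.3051081 × 10^8) = 15182.6.

15182.6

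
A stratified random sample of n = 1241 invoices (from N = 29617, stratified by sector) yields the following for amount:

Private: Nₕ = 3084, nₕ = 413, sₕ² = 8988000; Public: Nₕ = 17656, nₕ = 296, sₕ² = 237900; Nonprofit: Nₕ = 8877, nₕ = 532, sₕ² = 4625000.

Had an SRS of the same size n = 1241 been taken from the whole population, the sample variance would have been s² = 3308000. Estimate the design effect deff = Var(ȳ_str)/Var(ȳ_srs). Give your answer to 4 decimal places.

Var(ȳ_str) = Σ Wₕ²(1−fₕ)sₕ²/nₕ with Wₕ = Nₕ/29617:
  Private: (3084/29617)²·(1−413/3084)·8988000/413 = 204.37094
  Public: (17656/29617)²·(1−296/17656)·237900/296 = 280.84238
  Nonprofit: (8877/29617)²·(1−532/8877)·4625000/532 = 734.1935
  → Var(ȳ_str) = 1219.4068.
Var(ȳ_srs) = (1 − 1241/29617)·3308000/1241 = 2553.8997.
deff = 1219.4068 / 2553.8997 = 0.4775.

0.4775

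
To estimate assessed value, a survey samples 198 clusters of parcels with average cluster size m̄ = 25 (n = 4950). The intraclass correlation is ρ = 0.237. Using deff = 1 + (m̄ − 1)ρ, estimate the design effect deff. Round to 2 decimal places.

deff = 1 + (25 − 1)·0.237 = 1 + 5.688 = 6.688.

6.69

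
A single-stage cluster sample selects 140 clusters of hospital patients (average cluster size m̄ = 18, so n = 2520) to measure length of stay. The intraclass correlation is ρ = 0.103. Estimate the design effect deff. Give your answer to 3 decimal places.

2.751

deff = 1 + (18 − 1)·0.103 = 1 + 1.751 = 2.751.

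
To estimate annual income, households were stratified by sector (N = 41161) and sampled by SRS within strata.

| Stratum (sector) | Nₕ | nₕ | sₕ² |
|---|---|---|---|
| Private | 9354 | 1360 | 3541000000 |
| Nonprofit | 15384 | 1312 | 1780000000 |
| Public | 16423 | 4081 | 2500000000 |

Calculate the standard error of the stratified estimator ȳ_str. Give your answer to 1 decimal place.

Var(ȳ_str) = Σₕ Wₕ²(1 − fₕ)sₕ²/nₕ with Wₕ = Nₕ/N, N = 41161.
Private: Wₕ = 0.22725395; term = 0.22725395²·(1 − 0.14539235)·3541000000/1360 = 114914.99.
Nonprofit: Wₕ = 0.37375185; term = 0.37375185²·(1 − 0.08528341)·1780000000/1312 = 173356.22.
Public: Wₕ = 0.39899419; term = 0.39899419²·(1 − 0.24849297)·2500000000/4081 = 73289.138.
Sum = 361560.35.
SE = √(361560.35) = 601.3.

601.3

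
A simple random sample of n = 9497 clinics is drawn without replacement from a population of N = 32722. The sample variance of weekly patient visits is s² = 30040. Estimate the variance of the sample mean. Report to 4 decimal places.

Under SRS without replacement, Var(ȳ) = (1 − f)·s²/n with f = n/N = 9497/32722 = 0.29023287.
Var(ȳ) = (1 − 0.29023287)·30040/9497 = 0.70976713·3.1631041 = 2.2450673.

2.2451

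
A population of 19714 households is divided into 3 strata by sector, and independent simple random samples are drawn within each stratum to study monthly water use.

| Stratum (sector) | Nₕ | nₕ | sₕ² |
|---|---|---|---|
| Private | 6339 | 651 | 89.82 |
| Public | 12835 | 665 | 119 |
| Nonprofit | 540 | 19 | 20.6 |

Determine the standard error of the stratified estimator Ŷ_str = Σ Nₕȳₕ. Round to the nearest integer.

5765

Var(Ŷ_str) = Σₕ Nₕ²(1 − fₕ)sₕ²/nₕ.
Private: 6339²·(1 − 651/6339)·89.82/651 = 4.9747631 × 10^6.
Public: 12835²·(1 − 665/12835)·119/665 = 2.7951928 × 10^7.
Nonprofit: 540²·(1 − 19/540)·20.6/19 = 305031.79.
Sum = 3.3231723 × 10^7.
SE = √(3.3231723 × 10^7) = 5765.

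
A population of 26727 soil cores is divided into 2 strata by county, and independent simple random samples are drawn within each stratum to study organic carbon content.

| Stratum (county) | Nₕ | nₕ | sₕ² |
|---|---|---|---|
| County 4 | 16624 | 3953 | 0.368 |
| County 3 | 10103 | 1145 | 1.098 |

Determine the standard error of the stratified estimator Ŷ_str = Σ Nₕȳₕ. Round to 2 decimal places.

326.19

Var(Ŷ_str) = Σₕ Nₕ²(1 − fₕ)sₕ²/nₕ.
County 4: 16624²·(1 − 3953/16624)·0.368/3953 = 19609.541.
County 3: 10103²·(1 − 1145/10103)·1.098/1145 = 86787.717.
Sum = 106397.26.
SE = √(106397.26) = 326.19.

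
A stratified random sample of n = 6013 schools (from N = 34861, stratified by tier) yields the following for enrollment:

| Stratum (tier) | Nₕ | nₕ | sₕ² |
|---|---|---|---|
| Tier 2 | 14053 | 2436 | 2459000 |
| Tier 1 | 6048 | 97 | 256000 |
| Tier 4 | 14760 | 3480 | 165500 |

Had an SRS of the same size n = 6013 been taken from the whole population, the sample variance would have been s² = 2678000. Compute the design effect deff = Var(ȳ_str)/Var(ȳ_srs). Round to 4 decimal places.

Var(ȳ_str) = Σ Wₕ²(1−fₕ)sₕ²/nₕ with Wₕ = Nₕ/34861:
  Tier 2: (14053/34861)²·(1−2436/14053)·2459000/2436 = 135.60153
  Tier 1: (6048/34861)²·(1−97/6048)·256000/97 = 78.161031
  Tier 4: (14760/34861)²·(1−3480/14760)·165500/3480 = 6.5153017
  → Var(ȳ_str) = 220.27786.
Var(ȳ_srs) = (1 − 6013/34861)·2678000/6013 = 368.549.
deff = 220.27786 / 368.549 = 0.5977.

0.5977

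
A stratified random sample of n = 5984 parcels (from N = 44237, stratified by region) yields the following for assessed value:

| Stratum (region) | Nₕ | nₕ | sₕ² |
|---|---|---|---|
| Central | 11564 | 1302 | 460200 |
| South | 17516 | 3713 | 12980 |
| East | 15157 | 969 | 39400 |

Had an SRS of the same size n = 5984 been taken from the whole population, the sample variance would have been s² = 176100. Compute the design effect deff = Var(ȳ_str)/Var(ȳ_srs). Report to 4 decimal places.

Var(ȳ_str) = Σ Wₕ²(1−fₕ)sₕ²/nₕ with Wₕ = Nₕ/44237:
  Central: (11564/44237)²·(1−1302/11564)·460200/1302 = 21.434057
  South: (17516/44237)²·(1−3713/17516)·12980/3713 = 0.43190361
  East: (15157/44237)²·(1−969/15157)·39400/969 = 4.4682302
  → Var(ȳ_str) = 26.334191.
Var(ȳ_srs) = (1 − 5984/44237)·176100/5984 = 25.447645.
deff = 26.334191 / 25.447645 = 1.0348.

1.0348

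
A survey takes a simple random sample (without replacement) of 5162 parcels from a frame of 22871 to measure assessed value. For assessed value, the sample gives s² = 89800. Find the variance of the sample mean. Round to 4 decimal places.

13.4700

Under SRS without replacement, Var(ȳ) = (1 − f)·s²/n with f = n/N = 5162/22871 = 0.22570067.
Var(ȳ) = (1 − 0.22570067)·89800/5162 = 0.77429933·17.396358 = 13.469988.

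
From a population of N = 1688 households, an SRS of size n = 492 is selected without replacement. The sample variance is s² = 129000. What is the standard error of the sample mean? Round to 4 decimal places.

13.6299

Under SRS without replacement, Var(ȳ) = (1 − f)·s²/n with f = n/N = 492/1688 = 0.29146919.
Var(ȳ) = (1 − 0.29146919)·129000/492 = 0.70853081·262.19512 = 185.77332.
SE(ȳ) = √(185.77332) = 13.6299.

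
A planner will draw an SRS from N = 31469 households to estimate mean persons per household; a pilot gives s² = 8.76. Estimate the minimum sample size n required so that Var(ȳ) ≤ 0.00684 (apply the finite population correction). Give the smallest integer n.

Without fpc, n₀ = s²/D = 8.76/0.00684 = 1280.7018.
With fpc, (1 − n/N)·s²/n ≤ D requires n ≥ n₀/(1 + n₀/N) = 1280.7018/(1 + 1280.7018/31469) = 1230.6190.
Rounding up, n = 1231.

1231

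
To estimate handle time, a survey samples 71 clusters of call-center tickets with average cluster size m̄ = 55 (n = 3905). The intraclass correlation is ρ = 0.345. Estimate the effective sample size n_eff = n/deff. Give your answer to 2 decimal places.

deff = 1 + (55 − 1)·0.345 = 1 + 18.63 = 19.63.
n_eff = 3905 / 19.63 = 198.93.

198.93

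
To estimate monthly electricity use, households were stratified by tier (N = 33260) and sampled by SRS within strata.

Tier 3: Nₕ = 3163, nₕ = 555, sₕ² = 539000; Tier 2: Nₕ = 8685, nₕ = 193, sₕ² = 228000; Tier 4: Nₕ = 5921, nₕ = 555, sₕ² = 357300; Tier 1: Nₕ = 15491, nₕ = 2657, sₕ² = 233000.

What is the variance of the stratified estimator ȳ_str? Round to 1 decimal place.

Var(ȳ_str) = Σₕ Wₕ²(1 − fₕ)sₕ²/nₕ with Wₕ = Nₕ/N, N = 33260.
Tier 3: Wₕ = 0.09509922; term = 0.09509922²·(1 − 0.17546633)·539000/555 = 7.2419925.
Tier 2: Wₕ = 0.26112447; term = 0.26112447²·(1 − 0.02222222)·228000/193 = 78.761296.
Tier 4: Wₕ = 0.17802165; term = 0.17802165²·(1 − 0.09373417)·357300/555 = 18.490186.
Tier 1: Wₕ = 0.46575466; term = 0.46575466²·(1 − 0.17151895)·233000/2657 = 15.760187.
Sum = 120.25366.

120.3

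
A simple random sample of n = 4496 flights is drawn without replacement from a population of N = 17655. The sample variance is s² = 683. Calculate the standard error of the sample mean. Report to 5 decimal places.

Under SRS without replacement, Var(ȳ) = (1 − f)·s²/n with f = n/N = 4496/17655 = 0.25465874.
Var(ȳ) = (1 − 0.25465874)·683/4496 = 0.74534126·0.15191281 = 0.11322689.
SE(ȳ) = √(0.11322689) = 0.33649.

0.33649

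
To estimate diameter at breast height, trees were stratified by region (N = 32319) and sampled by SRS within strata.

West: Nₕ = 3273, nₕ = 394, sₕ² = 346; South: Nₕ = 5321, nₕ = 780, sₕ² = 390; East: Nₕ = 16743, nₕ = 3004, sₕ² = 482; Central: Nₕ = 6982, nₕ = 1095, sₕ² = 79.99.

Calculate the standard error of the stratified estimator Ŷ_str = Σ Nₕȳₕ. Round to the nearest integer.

Var(Ŷ_str) = Σₕ Nₕ²(1 − fₕ)sₕ²/nₕ.
West: 3273²·(1 − 394/3273)·346/394 = 8.2749913 × 10^6.
South: 5321²·(1 − 780/5321)·390/780 = 1.208133 × 10^7.
East: 16743²·(1 − 3004/16743)·482/3004 = 3.6909275 × 10^7.
Central: 6982²·(1 − 1095/6982)·79.99/1095 = 3.002586 × 10^6.
Sum = 6.0268182 × 10^7.
SE = √(6.0268182 × 10^7) = 7763.

7763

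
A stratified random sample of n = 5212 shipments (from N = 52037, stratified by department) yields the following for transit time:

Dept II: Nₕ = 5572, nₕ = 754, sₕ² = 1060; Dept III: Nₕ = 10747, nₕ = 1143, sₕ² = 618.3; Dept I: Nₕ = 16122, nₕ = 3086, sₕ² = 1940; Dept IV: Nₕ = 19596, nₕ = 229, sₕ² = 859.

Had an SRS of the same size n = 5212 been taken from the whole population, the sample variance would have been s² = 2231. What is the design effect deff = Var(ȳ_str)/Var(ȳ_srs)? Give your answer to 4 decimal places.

1.5813

Var(ȳ_str) = Σ Wₕ²(1−fₕ)sₕ²/nₕ with Wₕ = Nₕ/52037:
  Dept II: (5572/52037)²·(1−754/5572)·1060/754 = 0.013937598
  Dept III: (10747/52037)²·(1−1143/10747)·618.3/1143 = 0.020619015
  Dept I: (16122/52037)²·(1−3086/16122)·1940/3086 = 0.048791546
  Dept IV: (19596/52037)²·(1−229/19596)·859/229 = 0.52573025
  → Var(ȳ_str) = 0.60907841.
Var(ȳ_srs) = (1 − 5212/52037)·2231/5212 = 0.38517731.
deff = 0.60907841 / 0.38517731 = 1.5813.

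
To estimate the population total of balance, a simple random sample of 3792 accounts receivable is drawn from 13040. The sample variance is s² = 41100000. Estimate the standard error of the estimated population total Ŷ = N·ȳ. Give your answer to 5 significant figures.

1.1433 × 10^6

Var(Ŷ) = N²·Var(ȳ) = N²·(1 − n/N)·s²/n.
f = 3792/13040 = 0.29079755; Var(ȳ) = 0.70920245·41100000/3792 = 7686.7671.
Var(Ŷ) = 13040² · 7686.7671 = 1.3070702 × 10^12.
SE(Ŷ) = √(1.3070702 × 10^12) = 1.1433 × 10^6.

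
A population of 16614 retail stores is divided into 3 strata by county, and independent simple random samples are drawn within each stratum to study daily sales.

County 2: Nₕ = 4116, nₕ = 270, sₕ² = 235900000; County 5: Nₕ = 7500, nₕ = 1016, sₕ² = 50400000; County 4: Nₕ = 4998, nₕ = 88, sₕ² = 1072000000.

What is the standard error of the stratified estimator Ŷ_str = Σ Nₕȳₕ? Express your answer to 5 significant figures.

1.7754 × 10^7

Var(Ŷ_str) = Σₕ Nₕ²(1 − fₕ)sₕ²/nₕ.
County 2: 4116²·(1 − 270/4116)·235900000/270 = 1.3830848 × 10^13.
County 5: 7500²·(1 − 1016/7500)·50400000/1016 = 2.4123543 × 10^12.
County 4: 4998²·(1 − 88/4998)·1072000000/88 = 2.9894401 × 10^14.
Sum = 3.1518721 × 10^14.
SE = √(3.1518721 × 10^14) = 1.7754 × 10^7.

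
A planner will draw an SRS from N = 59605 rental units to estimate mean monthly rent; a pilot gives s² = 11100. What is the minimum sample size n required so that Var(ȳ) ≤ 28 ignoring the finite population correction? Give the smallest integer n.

Without fpc, n₀ = s²/D = 11100/28 = 396.4286.
Rounding up, n = 397.

397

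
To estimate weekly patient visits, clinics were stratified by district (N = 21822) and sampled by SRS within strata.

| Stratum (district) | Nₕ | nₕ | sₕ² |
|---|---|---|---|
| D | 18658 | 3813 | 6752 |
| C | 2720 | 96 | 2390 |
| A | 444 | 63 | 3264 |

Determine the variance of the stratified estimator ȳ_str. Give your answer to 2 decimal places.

1.42

Var(ȳ_str) = Σₕ Wₕ²(1 − fₕ)sₕ²/nₕ with Wₕ = Nₕ/N, N = 21822.
D: Wₕ = 0.85500871; term = 0.85500871²·(1 − 0.20436274)·6752/3813 = 1.0299635.
C: Wₕ = 0.12464485; term = 0.12464485²·(1 − 0.03529412)·2390/96 = 0.3731387.
A: Wₕ = 0.02034644; term = 0.02034644²·(1 − 0.14189189)·3264/63 = 0.018404687.
Sum = 1.4215069.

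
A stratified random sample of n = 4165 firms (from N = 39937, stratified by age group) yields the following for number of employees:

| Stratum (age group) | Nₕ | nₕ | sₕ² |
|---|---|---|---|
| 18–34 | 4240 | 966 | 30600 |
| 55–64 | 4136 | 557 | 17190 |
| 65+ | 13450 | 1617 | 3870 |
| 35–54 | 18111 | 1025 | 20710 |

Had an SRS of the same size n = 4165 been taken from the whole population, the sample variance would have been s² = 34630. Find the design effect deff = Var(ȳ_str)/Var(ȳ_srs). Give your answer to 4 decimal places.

0.6339

Var(ȳ_str) = Σ Wₕ²(1−fₕ)sₕ²/nₕ with Wₕ = Nₕ/39937:
  18–34: (4240/39937)²·(1−966/4240)·30600/966 = 0.27570075
  55–64: (4136/39937)²·(1−557/4136)·17190/557 = 0.28642573
  65+: (13450/39937)²·(1−1617/13450)·3870/1617 = 0.23881809
  35–54: (18111/39937)²·(1−1025/18111)·20710/1025 = 3.9200192
  → Var(ȳ_str) = 4.7209638.
Var(ȳ_srs) = (1 − 4165/39937)·34630/4165 = 7.4474101.
deff = 4.7209638 / 7.4474101 = 0.6339.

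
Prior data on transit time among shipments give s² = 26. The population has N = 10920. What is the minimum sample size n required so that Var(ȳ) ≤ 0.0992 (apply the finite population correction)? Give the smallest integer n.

Without fpc, n₀ = s²/D = 26/0.0992 = 262.0968.
With fpc, (1 − n/N)·s²/n ≤ D requires n ≥ n₀/(1 + n₀/N) = 262.0968/(1 + 262.0968/10920) = 255.9535.
Rounding up, n = 256.

256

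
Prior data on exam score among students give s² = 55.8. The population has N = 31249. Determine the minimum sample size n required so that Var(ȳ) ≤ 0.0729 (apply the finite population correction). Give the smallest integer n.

748

Without fpc, n₀ = s²/D = 55.8/0.0729 = 765.4321.
With fpc, (1 − n/N)·s²/n ≤ D requires n ≥ n₀/(1 + n₀/N) = 765.4321/(1 + 765.4321/31249) = 747.1314.
Rounding up, n = 748.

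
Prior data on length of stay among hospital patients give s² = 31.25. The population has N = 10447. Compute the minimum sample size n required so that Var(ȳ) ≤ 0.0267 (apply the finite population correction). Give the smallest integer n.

1053

Without fpc, n₀ = s²/D = 31.25/0.0267 = 1170.4120.
With fpc, (1 − n/N)·s²/n ≤ D requires n ≥ n₀/(1 + n₀/N) = 1170.4120/(1 + 1170.4120/10447) = 1052.4972.
Rounding up, n = 1053.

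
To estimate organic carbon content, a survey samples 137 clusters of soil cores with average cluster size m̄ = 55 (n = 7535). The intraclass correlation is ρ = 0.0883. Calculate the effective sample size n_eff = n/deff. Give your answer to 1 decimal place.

deff = 1 + (55 − 1)·0.0883 = 1 + 4.7682 = 5.7682.
n_eff = 7535 / 5.7682 = 1306.3.

1306.3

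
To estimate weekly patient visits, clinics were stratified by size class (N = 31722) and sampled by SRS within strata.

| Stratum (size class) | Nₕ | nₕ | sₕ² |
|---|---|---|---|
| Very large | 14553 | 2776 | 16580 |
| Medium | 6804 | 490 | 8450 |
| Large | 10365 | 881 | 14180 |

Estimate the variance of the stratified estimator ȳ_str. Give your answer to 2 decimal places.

3.33

Var(ȳ_str) = Σₕ Wₕ²(1 − fₕ)sₕ²/nₕ with Wₕ = Nₕ/N, N = 31722.
Very large: Wₕ = 0.45876679; term = 0.45876679²·(1 − 0.19075105)·16580/2776 = 1.0172581.
Medium: Wₕ = 0.21448837; term = 0.21448837²·(1 − 0.07201646)·8450/490 = 0.73622132.
Large: Wₕ = 0.32674485; term = 0.32674485²·(1 − 0.08499759)·14180/881 = 1.5723168.
Sum = 3.3257962.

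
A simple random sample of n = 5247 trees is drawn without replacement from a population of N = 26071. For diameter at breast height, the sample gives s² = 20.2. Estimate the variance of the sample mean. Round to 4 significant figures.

Under SRS without replacement, Var(ȳ) = (1 − f)·s²/n with f = n/N = 5247/26071 = 0.20125810.
Var(ȳ) = (1 − 0.20125810)·20.2/5247 = 0.79874190·0.0038498189 = 0.0030750117.

0.003075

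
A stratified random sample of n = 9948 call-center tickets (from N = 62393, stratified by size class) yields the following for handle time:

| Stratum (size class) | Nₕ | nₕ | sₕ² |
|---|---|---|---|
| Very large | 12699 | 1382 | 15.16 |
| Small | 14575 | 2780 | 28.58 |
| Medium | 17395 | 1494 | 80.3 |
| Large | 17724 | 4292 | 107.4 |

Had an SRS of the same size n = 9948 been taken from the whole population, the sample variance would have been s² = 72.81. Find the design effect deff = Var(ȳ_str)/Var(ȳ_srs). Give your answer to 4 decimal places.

1.0091

Var(ȳ_str) = Σ Wₕ²(1−fₕ)sₕ²/nₕ with Wₕ = Nₕ/62393:
  Very large: (12699/62393)²·(1−1382/12699)·15.16/1382 = 4.0496758 × 10^-4
  Small: (14575/62393)²·(1−2780/14575)·28.58/2780 = 4.5399618 × 10^-4
  Medium: (17395/62393)²·(1−1494/17395)·80.3/1494 = 0.0038189334
  Large: (17724/62393)²·(1−4292/17724)·107.4/4292 = 0.0015302953
  → Var(ȳ_str) = 0.0062081925.
Var(ȳ_srs) = (1 − 9948/62393)·72.81/9948 = 0.0061521013.
deff = 0.0062081925 / 0.0061521013 = 1.0091.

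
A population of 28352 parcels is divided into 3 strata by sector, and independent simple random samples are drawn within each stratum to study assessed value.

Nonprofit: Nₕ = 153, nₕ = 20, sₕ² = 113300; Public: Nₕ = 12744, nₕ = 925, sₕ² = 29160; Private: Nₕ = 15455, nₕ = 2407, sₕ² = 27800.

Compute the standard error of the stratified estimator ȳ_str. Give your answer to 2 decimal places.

Var(ȳ_str) = Σₕ Wₕ²(1 − fₕ)sₕ²/nₕ with Wₕ = Nₕ/N, N = 28352.
Nonprofit: Wₕ = 0.00539644; term = 0.00539644²·(1 − 0.13071895)·113300/20 = 0.14340873.
Public: Wₕ = 0.44949210; term = 0.44949210²·(1 − 0.07258318)·29160/925 = 5.9069716.
Private: Wₕ = 0.54511146; term = 0.54511146²·(1 − 0.15574248)·27800/2407 = 2.8974387.
Sum = 8.947819.
SE = √(8.947819) = 2.99.

2.99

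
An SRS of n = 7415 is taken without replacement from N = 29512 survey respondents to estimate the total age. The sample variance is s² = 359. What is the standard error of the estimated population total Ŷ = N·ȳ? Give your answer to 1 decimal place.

Var(Ŷ) = N²·Var(ȳ) = N²·(1 − n/N)·s²/n.
f = 7415/29512 = 0.25125373; Var(ȳ) = 0.74874627·359/7415 = 0.036250831.
Var(Ŷ) = 29512² · 0.036250831 = 3.1572956 × 10^7.
SE(Ŷ) = √(3.1572956 × 10^7) = 5619.0.

5619.0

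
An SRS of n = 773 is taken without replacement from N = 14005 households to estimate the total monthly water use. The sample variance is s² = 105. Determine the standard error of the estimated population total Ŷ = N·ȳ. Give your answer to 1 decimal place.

5017.2

Var(Ŷ) = N²·Var(ȳ) = N²·(1 − n/N)·s²/n.
f = 773/14005 = 0.05519457; Var(ȳ) = 0.94480543·105/773 = 0.12833709.
Var(Ŷ) = 14005² · 0.12833709 = 2.517204 × 10^7.
SE(Ŷ) = √(2.517204 × 10^7) = 5017.2.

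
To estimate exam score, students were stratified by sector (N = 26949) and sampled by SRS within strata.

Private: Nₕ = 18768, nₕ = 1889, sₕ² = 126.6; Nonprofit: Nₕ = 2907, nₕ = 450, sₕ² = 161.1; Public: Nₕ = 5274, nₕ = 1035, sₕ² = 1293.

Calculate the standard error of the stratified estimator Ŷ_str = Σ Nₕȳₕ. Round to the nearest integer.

7191

Var(Ŷ_str) = Σₕ Nₕ²(1 − fₕ)sₕ²/nₕ.
Private: 18768²·(1 − 1889/18768)·126.6/1889 = 2.1230805 × 10^7.
Nonprofit: 2907²·(1 − 450/2907)·161.1/450 = 2.5570146 × 10^6.
Public: 5274²·(1 − 1035/5274)·1293/1035 = 2.7929407 × 10^7.
Sum = 5.1717227 × 10^7.
SE = √(5.1717227 × 10^7) = 7191.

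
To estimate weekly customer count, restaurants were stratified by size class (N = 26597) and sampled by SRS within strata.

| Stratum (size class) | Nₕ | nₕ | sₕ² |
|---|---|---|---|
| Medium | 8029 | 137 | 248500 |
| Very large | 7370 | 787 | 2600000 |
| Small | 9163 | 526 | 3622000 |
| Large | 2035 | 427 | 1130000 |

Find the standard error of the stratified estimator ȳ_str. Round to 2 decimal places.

34.23

Var(ȳ_str) = Σₕ Wₕ²(1 − fₕ)sₕ²/nₕ with Wₕ = Nₕ/N, N = 26597.
Medium: Wₕ = 0.30187615; term = 0.30187615²·(1 − 0.01706315)·248500/137 = 162.47594.
Very large: Wₕ = 0.27709892; term = 0.27709892²·(1 − 0.10678426)·2600000/787 = 226.58161.
Small: Wₕ = 0.34451254; term = 0.34451254²·(1 − 0.05740478)·3622000/526 = 770.36759.
Large: Wₕ = 0.07651239; term = 0.07651239²·(1 − 0.20982801)·1130000/427 = 12.241531.
Sum = 1171.6667.
SE = √(1171.6667) = 34.23.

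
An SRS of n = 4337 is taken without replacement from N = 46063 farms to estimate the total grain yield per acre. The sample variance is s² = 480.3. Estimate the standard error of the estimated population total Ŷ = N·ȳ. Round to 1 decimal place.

14589.5

Var(Ŷ) = N²·Var(ȳ) = N²·(1 − n/N)·s²/n.
f = 4337/46063 = 0.09415366; Var(ȳ) = 0.90584634·480.3/4337 = 0.10031773.
Var(Ŷ) = 46063² · 0.10031773 = 2.1285416 × 10^8.
SE(Ŷ) = √(2.1285416 × 10^8) = 14589.5.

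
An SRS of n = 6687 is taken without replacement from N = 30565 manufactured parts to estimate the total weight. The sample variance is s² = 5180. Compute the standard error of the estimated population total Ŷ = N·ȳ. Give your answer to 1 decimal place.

Var(Ŷ) = N²·Var(ȳ) = N²·(1 − n/N)·s²/n.
f = 6687/30565 = 0.21877965; Var(ȳ) = 0.78122035·5180/6687 = 0.60516247.
Var(Ŷ) = 30565² · 0.60516247 = 5.6535441 × 10^8.
SE(Ŷ) = √(5.6535441 × 10^8) = 23777.2.

23777.2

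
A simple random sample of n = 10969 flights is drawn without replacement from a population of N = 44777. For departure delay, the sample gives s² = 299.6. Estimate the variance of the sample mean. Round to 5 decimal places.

Under SRS without replacement, Var(ȳ) = (1 − f)·s²/n with f = n/N = 10969/44777 = 0.24496952.
Var(ȳ) = (1 − 0.24496952)·299.6/10969 = 0.75503048·0.027313338 = 0.020622403.

0.02062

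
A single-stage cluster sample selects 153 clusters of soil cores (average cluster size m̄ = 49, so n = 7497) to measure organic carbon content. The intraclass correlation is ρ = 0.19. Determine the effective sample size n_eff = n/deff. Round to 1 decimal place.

740.8

deff = 1 + (49 − 1)·0.19 = 1 + 9.12 = 10.12.
n_eff = 7497 / 10.12 = 740.8.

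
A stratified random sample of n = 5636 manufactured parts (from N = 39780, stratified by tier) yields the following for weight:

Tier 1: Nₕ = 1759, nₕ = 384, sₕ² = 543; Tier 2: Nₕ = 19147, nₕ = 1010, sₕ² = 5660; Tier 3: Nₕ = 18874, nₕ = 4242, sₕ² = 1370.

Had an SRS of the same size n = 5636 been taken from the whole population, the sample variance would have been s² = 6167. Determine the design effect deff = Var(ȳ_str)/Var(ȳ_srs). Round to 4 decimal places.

Var(ȳ_str) = Σ Wₕ²(1−fₕ)sₕ²/nₕ with Wₕ = Nₕ/39780:
  Tier 1: (1759/39780)²·(1−384/1759)·543/384 = 0.0021612628
  Tier 2: (19147/39780)²·(1−1010/19147)·5660/1010 = 1.2297921
  Tier 3: (18874/39780)²·(1−4242/18874)·1370/4242 = 0.056362207
  → Var(ȳ_str) = 1.2883156.
Var(ȳ_srs) = (1 − 5636/39780)·6167/5636 = 0.9391881.
deff = 1.2883156 / 0.9391881 = 1.3717.

1.3717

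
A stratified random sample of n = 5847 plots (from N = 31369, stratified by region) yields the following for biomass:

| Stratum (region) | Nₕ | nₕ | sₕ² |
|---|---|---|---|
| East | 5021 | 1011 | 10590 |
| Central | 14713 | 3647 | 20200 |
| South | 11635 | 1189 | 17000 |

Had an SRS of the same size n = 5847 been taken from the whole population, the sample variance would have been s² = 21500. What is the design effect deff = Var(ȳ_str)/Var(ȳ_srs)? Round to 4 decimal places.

Var(ȳ_str) = Σ Wₕ²(1−fₕ)sₕ²/nₕ with Wₕ = Nₕ/31369:
  East: (5021/31369)²·(1−1011/5021)·10590/1011 = 0.21432757
  Central: (14713/31369)²·(1−3647/14713)·20200/3647 = 0.91644448
  South: (11635/31369)²·(1−1189/11635)·17000/1189 = 1.7659651
  → Var(ȳ_str) = 2.8967372.
Var(ȳ_srs) = (1 − 5847/31369)·21500/5847 = 2.9917093.
deff = 2.8967372 / 2.9917093 = 0.9683.

0.9683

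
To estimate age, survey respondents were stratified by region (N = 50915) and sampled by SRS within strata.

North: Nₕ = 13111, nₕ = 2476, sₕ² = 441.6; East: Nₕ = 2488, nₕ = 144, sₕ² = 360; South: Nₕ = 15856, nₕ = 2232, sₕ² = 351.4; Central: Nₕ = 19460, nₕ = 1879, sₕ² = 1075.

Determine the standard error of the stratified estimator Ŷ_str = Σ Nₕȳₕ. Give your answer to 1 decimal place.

Var(Ŷ_str) = Σₕ Nₕ²(1 − fₕ)sₕ²/nₕ.
North: 13111²·(1 − 2476/13111)·441.6/2476 = 2.4868623 × 10^7.
East: 2488²·(1 − 144/2488)·360/144 = 1.457968 × 10^7.
South: 15856²·(1 − 2232/15856)·351.4/2232 = 3.4009938 × 10^7.
Central: 19460²·(1 − 1879/19460)·1075/1879 = 1.9573482 × 10^8.
Sum = 2.6919306 × 10^8.
SE = √(2.6919306 × 10^8) = 16407.1.

16407.1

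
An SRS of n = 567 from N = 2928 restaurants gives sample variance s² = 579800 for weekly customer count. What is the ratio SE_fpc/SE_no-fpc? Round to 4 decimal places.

0.8980

f = n/N = 567/2928 = 0.19364754.
SE_no-fpc = √(s²/n) = 31.977726; SE_fpc = √((1−f)s²/n) = 28.71508.
Ratio = √(1−f) = 0.89797130.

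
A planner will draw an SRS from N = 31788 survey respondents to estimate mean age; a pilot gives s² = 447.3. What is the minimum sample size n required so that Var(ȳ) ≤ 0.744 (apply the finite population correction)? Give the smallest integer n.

Without fpc, n₀ = s²/D = 447.3/0.744 = 601.2097.
With fpc, (1 − n/N)·s²/n ≤ D requires n ≥ n₀/(1 + n₀/N) = 601.2097/(1 + 601.2097/31788) = 590.0500.
Rounding up, n = 591.

591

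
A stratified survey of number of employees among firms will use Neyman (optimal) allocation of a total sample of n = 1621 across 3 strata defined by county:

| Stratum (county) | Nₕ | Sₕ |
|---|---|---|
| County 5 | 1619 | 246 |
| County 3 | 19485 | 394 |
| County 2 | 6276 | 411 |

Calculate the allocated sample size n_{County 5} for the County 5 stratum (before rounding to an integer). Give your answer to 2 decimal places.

60.59

Neyman allocation: nₕ = n·NₕSₕ / Σⱼ NⱼSⱼ.
Σ NⱼSⱼ = 1619·246 + 19485·394 + 6276·411 = 1.06548 × 10^7.
n_{County 5} = 1621·1619·246 / (1.06548 × 10^7) = 60.59.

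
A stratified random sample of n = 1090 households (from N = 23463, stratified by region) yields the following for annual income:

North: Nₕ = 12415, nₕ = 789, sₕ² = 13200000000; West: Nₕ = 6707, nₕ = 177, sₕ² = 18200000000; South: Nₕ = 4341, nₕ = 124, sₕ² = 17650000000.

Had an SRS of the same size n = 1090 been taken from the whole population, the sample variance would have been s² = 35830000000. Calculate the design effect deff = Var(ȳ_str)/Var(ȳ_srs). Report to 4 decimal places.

Var(ȳ_str) = Σ Wₕ²(1−fₕ)sₕ²/nₕ with Wₕ = Nₕ/23463:
  North: (12415/23463)²·(1−789/12415)·13200000000/789 = 4.3863864 × 10^6
  West: (6707/23463)²·(1−177/6707)·18200000000/177 = 8.1803621 × 10^6
  South: (4341/23463)²·(1−124/4341)·17650000000/124 = 4.7331398 × 10^6
  → Var(ȳ_str) = 1.7299888 × 10^7.
Var(ȳ_srs) = (1 − 1090/23463)·35830000000/1090 = 3.1344474 × 10^7.
deff = (1.7299888 × 10^7) / (3.1344474 × 10^7) = 0.5519.

0.5519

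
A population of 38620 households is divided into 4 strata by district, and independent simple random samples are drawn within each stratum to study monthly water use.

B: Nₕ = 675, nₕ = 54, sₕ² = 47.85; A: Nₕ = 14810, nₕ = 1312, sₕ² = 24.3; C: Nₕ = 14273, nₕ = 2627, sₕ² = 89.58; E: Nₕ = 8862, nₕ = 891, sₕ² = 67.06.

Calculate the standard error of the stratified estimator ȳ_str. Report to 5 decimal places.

Var(ȳ_str) = Σₕ Wₕ²(1 − fₕ)sₕ²/nₕ with Wₕ = Nₕ/N, N = 38620.
B: Wₕ = 0.01747799; term = 0.01747799²·(1 − 0.08000000)·47.85/54 = 2.4903421 × 10^-4.
A: Wₕ = 0.38348006; term = 0.38348006²·(1 − 0.08858879)·24.3/1312 = 0.0024824035.
C: Wₕ = 0.36957535; term = 0.36957535²·(1 − 0.18405381)·89.58/2627 = 0.0038003054.
E: Wₕ = 0.22946660; term = 0.22946660²·(1 − 0.10054164)·67.06/891 = 0.0035645594.
Sum = 0.010096303.
SE = √(0.010096303) = 0.10048.

0.10048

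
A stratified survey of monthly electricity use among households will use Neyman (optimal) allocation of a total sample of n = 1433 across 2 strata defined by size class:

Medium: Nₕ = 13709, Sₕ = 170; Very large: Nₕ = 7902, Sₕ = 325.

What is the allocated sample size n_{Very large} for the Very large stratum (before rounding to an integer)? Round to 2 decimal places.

751.26

Neyman allocation: nₕ = n·NₕSₕ / Σⱼ NⱼSⱼ.
Σ NⱼSⱼ = 13709·170 + 7902·325 = 4.89868 × 10^6.
n_{Very large} = 1433·7902·325 / (4.89868 × 10^6) = 751.26.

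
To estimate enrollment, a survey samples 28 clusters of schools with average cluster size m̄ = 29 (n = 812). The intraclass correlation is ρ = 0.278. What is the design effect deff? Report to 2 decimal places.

8.78

deff = 1 + (29 − 1)·0.278 = 1 + 7.784 = 8.784.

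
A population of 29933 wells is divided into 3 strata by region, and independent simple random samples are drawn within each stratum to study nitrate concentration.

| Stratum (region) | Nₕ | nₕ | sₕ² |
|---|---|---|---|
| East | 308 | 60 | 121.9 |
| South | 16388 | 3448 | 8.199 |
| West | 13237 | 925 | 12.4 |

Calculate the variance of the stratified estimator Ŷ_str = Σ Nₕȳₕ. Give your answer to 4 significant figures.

Var(Ŷ_str) = Σₕ Nₕ²(1 − fₕ)sₕ²/nₕ.
East: 308²·(1 − 60/308)·121.9/60 = 155186.83.
South: 16388²·(1 − 3448/16388)·8.199/3448 = 504259.24.
West: 13237²·(1 − 925/13237)·12.4/925 = 2.1847318 × 10^6.
Sum = 2.8441779 × 10^6.

2.844 × 10^6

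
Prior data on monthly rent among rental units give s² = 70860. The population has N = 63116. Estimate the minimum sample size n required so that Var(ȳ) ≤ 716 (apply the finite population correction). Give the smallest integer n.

Without fpc, n₀ = s²/D = 70860/716 = 98.9665.
With fpc, (1 − n/N)·s²/n ≤ D requires n ≥ n₀/(1 + n₀/N) = 98.9665/(1 + 98.9665/63116) = 98.8116.
Rounding up, n = 99.

99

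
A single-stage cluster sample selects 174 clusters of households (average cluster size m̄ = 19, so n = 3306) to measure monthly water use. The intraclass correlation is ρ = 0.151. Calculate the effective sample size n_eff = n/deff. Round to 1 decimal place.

889.2

deff = 1 + (19 − 1)·0.151 = 1 + 2.718 = 3.718.
n_eff = 3306 / 3.718 = 889.2.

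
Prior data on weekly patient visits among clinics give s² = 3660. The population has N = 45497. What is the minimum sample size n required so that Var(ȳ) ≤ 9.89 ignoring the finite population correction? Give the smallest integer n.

371

Without fpc, n₀ = s²/D = 3660/9.89 = 370.0708.
Rounding up, n = 371.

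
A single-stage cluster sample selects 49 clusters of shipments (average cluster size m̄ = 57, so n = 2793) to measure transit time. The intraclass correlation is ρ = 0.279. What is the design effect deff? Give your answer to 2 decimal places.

deff = 1 + (57 − 1)·0.279 = 1 + 15.624 = 16.624.

16.62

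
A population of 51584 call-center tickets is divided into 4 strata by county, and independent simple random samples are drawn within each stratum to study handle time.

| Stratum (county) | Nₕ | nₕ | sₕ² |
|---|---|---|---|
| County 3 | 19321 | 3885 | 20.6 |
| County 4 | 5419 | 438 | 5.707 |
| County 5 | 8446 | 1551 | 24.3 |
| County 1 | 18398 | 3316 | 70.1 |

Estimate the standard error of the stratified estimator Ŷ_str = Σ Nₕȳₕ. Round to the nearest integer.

Var(Ŷ_str) = Σₕ Nₕ²(1 − fₕ)sₕ²/nₕ.
County 3: 19321²·(1 − 3885/19321)·20.6/3885 = 1.5813958 × 10^6.
County 4: 5419²·(1 − 438/5419)·5.707/438 = 351697.64.
County 5: 8446²·(1 − 1551/8446)·24.3/1551 = 912388.54.
County 1: 18398²·(1 − 3316/18398)·70.1/3316 = 5.8658783 × 10^6.
Sum = 8.7113603 × 10^6.
SE = √(8.7113603 × 10^6) = 2952.

2952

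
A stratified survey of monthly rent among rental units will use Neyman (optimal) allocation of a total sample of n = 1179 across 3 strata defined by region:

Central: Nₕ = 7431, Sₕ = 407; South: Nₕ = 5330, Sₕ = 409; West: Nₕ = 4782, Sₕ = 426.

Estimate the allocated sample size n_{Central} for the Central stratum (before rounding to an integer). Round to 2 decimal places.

Neyman allocation: nₕ = n·NₕSₕ / Σⱼ NⱼSⱼ.
Σ NⱼSⱼ = 7431·407 + 5330·409 + 4782·426 = 7.241519 × 10^6.
n_{Central} = 1179·7431·407 / (7.241519 × 10^6) = 492.41.

492.41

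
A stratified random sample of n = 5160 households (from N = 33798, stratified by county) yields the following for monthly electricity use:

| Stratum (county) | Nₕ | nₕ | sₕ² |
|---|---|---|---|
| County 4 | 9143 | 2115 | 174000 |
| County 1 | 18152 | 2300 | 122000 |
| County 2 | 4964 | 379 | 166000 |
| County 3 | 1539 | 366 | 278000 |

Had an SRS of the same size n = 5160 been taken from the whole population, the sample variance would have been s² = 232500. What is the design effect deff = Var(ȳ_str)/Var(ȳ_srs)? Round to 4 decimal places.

Var(ȳ_str) = Σ Wₕ²(1−fₕ)sₕ²/nₕ with Wₕ = Nₕ/33798:
  County 4: (9143/33798)²·(1−2115/9143)·174000/2115 = 4.6278295
  County 1: (18152/33798)²·(1−2300/18152)·122000/2300 = 13.361602
  County 2: (4964/33798)²·(1−379/4964)·166000/379 = 8.7268596
  County 3: (1539/33798)²·(1−366/1539)·278000/366 = 1.2003789
  → Var(ȳ_str) = 27.91667.
Var(ȳ_srs) = (1 − 5160/33798)·232500/5160 = 38.179034.
deff = 27.91667 / 38.179034 = 0.7312.

0.7312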